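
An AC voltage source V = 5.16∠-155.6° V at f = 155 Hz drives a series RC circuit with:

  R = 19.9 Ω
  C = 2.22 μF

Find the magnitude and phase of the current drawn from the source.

Step 1 — Angular frequency: ω = 2π·f = 2π·155 = 973.9 rad/s.
Step 2 — Component impedances:
  R: Z = R = 19.9 Ω
  C: Z = 1/(jωC) = -j/(ω·C) = 0 - j462.5 Ω
Step 3 — Series combination: Z_total = R + C = 19.9 - j462.5 Ω = 463∠-87.5° Ω.
Step 4 — Source phasor: V = 5.16∠-155.6° V = -4.699 - j2.132 V.
Step 5 — Ohm's law: I = V / Z_total = (-4.699 - j2.132) / (19.9 - j462.5) = 0.004164 - j0.01034 A.
Step 6 — Convert to polar: |I| = 0.01115 A, ∠I = -68.1°.

I = 0.01115∠-68.1° A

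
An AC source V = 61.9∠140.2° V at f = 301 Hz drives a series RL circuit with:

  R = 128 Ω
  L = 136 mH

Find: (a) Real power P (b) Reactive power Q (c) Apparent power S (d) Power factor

Step 1 — Angular frequency: ω = 2π·f = 2π·301 = 1891 rad/s.
Step 2 — Component impedances:
  R: Z = R = 128 Ω
  L: Z = jωL = j·1891·0.136 = 0 + j257.2 Ω
Step 3 — Series combination: Z_total = R + L = 128 + j257.2 Ω = 287.3∠63.5° Ω.
Step 4 — Source phasor: V = 61.9∠140.2° V = -47.56 + j39.62 V.
Step 5 — Current: I = V / Z = 0.04972 + j0.2096 A = 0.2155∠76.7° A.
Step 6 — Complex power: S = V·I* = 5.942 + j11.94 VA.
Step 7 — Real power: P = Re(S) = 5.942 W.
Step 8 — Reactive power: Q = Im(S) = 11.94 VAR.
Step 9 — Apparent power: |S| = 13.34 VA.
Step 10 — Power factor: PF = P/|S| = 0.4455 (lagging).

(a) P = 5.942 W  (b) Q = 11.94 VAR  (c) S = 13.34 VA  (d) PF = 0.4455 (lagging)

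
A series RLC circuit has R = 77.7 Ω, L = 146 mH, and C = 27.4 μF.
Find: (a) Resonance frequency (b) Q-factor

Step 1 — Resonance condition Im(Z)=0 gives ω₀ = 1/√(LC).
Step 2 — ω₀ = 1/√(0.146·2.74e-05) = 500 rad/s.
Step 3 — f₀ = ω₀/(2π) = 79.57 Hz.
Step 4 — Series Q: Q = ω₀L/R = 500·0.146/77.7 = 0.9395.

(a) f₀ = 79.57 Hz  (b) Q = 0.9395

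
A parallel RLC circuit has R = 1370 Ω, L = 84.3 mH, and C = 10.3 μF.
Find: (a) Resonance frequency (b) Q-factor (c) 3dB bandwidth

Step 1 — Resonance: ω₀ = 1/√(LC) = 1/√(0.0843·1.03e-05) = 1073 rad/s.
Step 2 — f₀ = ω₀/(2π) = 170.8 Hz.
Step 3 — Parallel Q: Q = R/(ω₀L) = 1370/(1073·0.0843) = 15.14.
Step 4 — Bandwidth: Δω = ω₀/Q = 70.87 rad/s; BW = Δω/(2π) = 11.28 Hz.

(a) f₀ = 170.8 Hz  (b) Q = 15.14  (c) BW = 11.28 Hz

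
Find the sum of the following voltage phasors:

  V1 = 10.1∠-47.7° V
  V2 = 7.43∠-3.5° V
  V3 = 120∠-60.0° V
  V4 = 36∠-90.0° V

Step 1 — Convert each phasor to rectangular form:
  V1 = 10.1·(cos(-47.7°) + j·sin(-47.7°)) = 6.797 - j7.47 V
  V2 = 7.43·(cos(-3.5°) + j·sin(-3.5°)) = 7.416 - j0.4536 V
  V3 = 120·(cos(-60.0°) + j·sin(-60.0°)) = 60 - j103.9 V
  V4 = 36·(cos(-90.0°) + j·sin(-90.0°)) = 0 - j36 V
Step 2 — Sum components: V_total = 74.21 - j147.8 V.
Step 3 — Convert to polar: |V_total| = 165.4 V, ∠V_total = -63.3°.

V_total = 165.4∠-63.3° V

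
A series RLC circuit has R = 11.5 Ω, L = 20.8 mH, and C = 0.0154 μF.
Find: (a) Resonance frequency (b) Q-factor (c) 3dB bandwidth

Step 1 — Resonance: ω₀ = 1/√(LC) = 1/√(0.0208·1.54e-08) = 5.587e+04 rad/s.
Step 2 — f₀ = ω₀/(2π) = 8893 Hz.
Step 3 — Series Q: Q = ω₀L/R = 5.587e+04·0.0208/11.5 = 101.1.
Step 4 — Bandwidth: Δω = ω₀/Q = 552.9 rad/s; BW = Δω/(2π) = 87.99 Hz.

(a) f₀ = 8893 Hz  (b) Q = 101.1  (c) BW = 87.99 Hz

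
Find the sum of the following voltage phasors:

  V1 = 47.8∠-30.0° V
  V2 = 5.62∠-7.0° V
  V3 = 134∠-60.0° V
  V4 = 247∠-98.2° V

Step 1 — Convert each phasor to rectangular form:
  V1 = 47.8·(cos(-30.0°) + j·sin(-30.0°)) = 41.4 - j23.9 V
  V2 = 5.62·(cos(-7.0°) + j·sin(-7.0°)) = 5.578 - j0.6849 V
  V3 = 134·(cos(-60.0°) + j·sin(-60.0°)) = 67 - j116 V
  V4 = 247·(cos(-98.2°) + j·sin(-98.2°)) = -35.23 - j244.5 V
Step 2 — Sum components: V_total = 78.74 - j385.1 V.
Step 3 — Convert to polar: |V_total| = 393.1 V, ∠V_total = -78.4°.

V_total = 393.1∠-78.4° V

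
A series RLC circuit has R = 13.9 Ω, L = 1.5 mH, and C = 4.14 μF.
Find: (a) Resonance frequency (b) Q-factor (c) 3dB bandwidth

Step 1 — Resonance: ω₀ = 1/√(LC) = 1/√(0.0015·4.14e-06) = 1.269e+04 rad/s.
Step 2 — f₀ = ω₀/(2π) = 2020 Hz.
Step 3 — Series Q: Q = ω₀L/R = 1.269e+04·0.0015/13.9 = 1.369.
Step 4 — Bandwidth: Δω = ω₀/Q = 9267 rad/s; BW = Δω/(2π) = 1475 Hz.

(a) f₀ = 2020 Hz  (b) Q = 1.369  (c) BW = 1475 Hz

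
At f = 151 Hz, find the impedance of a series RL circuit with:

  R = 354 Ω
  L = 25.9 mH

Step 1 — Angular frequency: ω = 2π·f = 2π·151 = 948.8 rad/s.
Step 2 — Component impedances:
  R: Z = R = 354 Ω
  L: Z = jωL = j·948.8·0.0259 = 0 + j24.57 Ω
Step 3 — Series combination: Z_total = R + L = 354 + j24.57 Ω = 354.9∠4.0° Ω.

Z = 354 + j24.57 Ω = 354.9∠4.0° Ω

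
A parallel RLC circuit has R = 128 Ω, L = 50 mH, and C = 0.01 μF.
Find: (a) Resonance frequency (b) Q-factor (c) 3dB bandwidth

Step 1 — Resonance: ω₀ = 1/√(LC) = 1/√(0.05·1e-08) = 4.472e+04 rad/s.
Step 2 — f₀ = ω₀/(2π) = 7118 Hz.
Step 3 — Parallel Q: Q = R/(ω₀L) = 128/(4.472e+04·0.05) = 0.05724.
Step 4 — Bandwidth: Δω = ω₀/Q = 7.813e+05 rad/s; BW = Δω/(2π) = 1.243e+05 Hz.

(a) f₀ = 7118 Hz  (b) Q = 0.05724  (c) BW = 1.243e+05 Hz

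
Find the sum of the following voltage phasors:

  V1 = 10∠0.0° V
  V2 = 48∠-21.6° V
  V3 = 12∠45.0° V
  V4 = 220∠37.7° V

Step 1 — Convert each phasor to rectangular form:
  V1 = 10·(cos(0.0°) + j·sin(0.0°)) = 10 V
  V2 = 48·(cos(-21.6°) + j·sin(-21.6°)) = 44.63 - j17.67 V
  V3 = 12·(cos(45.0°) + j·sin(45.0°)) = 8.485 + j8.485 V
  V4 = 220·(cos(37.7°) + j·sin(37.7°)) = 174.1 + j134.5 V
Step 2 — Sum components: V_total = 237.2 + j125.4 V.
Step 3 — Convert to polar: |V_total| = 268.3 V, ∠V_total = 27.9°.

V_total = 268.3∠27.9° V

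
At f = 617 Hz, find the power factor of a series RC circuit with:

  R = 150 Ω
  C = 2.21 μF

Step 1 — Angular frequency: ω = 2π·f = 2π·617 = 3877 rad/s.
Step 2 — Component impedances:
  R: Z = R = 150 Ω
  C: Z = 1/(jωC) = -j/(ω·C) = 0 - j116.7 Ω
Step 3 — Series combination: Z_total = R + C = 150 - j116.7 Ω = 190.1∠-37.9° Ω.
Step 4 — Power factor: PF = cos(φ) = Re(Z)/|Z| = 150/190.06 = 0.7892.
Step 5 — Type: Im(Z) = -116.7 ⇒ leading (phase φ = -37.9°).

PF = 0.7892 (leading, φ = -37.9°)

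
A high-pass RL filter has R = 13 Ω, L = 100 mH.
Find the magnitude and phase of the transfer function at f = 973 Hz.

Step 1 — Angular frequency: ω = 2π·973 = 6114 rad/s.
Step 2 — Transfer function: H(jω) = jωL/(R + jωL).
Step 3 — Numerator jωL = j·611.4; denominator R + jωL = 13 + j611.4.
Step 4 — H = 0.9995 + j0.02125.
Step 5 — Magnitude: |H| = 0.9998 (-0.0 dB); phase: φ = 1.2°.

|H| = 0.9998 (-0.0 dB), φ = 1.2°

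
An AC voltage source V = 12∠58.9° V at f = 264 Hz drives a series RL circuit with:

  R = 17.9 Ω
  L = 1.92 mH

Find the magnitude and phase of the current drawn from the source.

Step 1 — Angular frequency: ω = 2π·f = 2π·264 = 1659 rad/s.
Step 2 — Component impedances:
  R: Z = R = 17.9 Ω
  L: Z = jωL = j·1659·0.00192 = 0 + j3.185 Ω
Step 3 — Series combination: Z_total = R + L = 17.9 + j3.185 Ω = 18.18∠10.1° Ω.
Step 4 — Source phasor: V = 12∠58.9° V = 6.198 + j10.28 V.
Step 5 — Ohm's law: I = V / Z_total = (6.198 + j10.28) / (17.9 + j3.185) = 0.4347 + j0.4967 A.
Step 6 — Convert to polar: |I| = 0.66 A, ∠I = 48.8°.

I = 0.66∠48.8° A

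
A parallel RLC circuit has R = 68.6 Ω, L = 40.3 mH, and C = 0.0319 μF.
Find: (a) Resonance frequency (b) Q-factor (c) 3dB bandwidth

Step 1 — Resonance: ω₀ = 1/√(LC) = 1/√(0.0403·3.19e-08) = 2.789e+04 rad/s.
Step 2 — f₀ = ω₀/(2π) = 4439 Hz.
Step 3 — Parallel Q: Q = R/(ω₀L) = 68.6/(2.789e+04·0.0403) = 0.06103.
Step 4 — Bandwidth: Δω = ω₀/Q = 4.57e+05 rad/s; BW = Δω/(2π) = 7.273e+04 Hz.

(a) f₀ = 4439 Hz  (b) Q = 0.06103  (c) BW = 7.273e+04 Hz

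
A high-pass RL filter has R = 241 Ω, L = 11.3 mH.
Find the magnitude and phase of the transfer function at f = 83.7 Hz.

Step 1 — Angular frequency: ω = 2π·83.7 = 525.9 rad/s.
Step 2 — Transfer function: H(jω) = jωL/(R + jωL).
Step 3 — Numerator jωL = j·5.943; denominator R + jωL = 241 + j5.943.
Step 4 — H = 0.0006077 + j0.02464.
Step 5 — Magnitude: |H| = 0.02465 (-32.2 dB); phase: φ = 88.6°.

|H| = 0.02465 (-32.2 dB), φ = 88.6°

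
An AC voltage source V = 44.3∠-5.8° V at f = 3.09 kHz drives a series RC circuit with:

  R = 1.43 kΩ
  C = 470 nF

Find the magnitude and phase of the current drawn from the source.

Step 1 — Angular frequency: ω = 2π·f = 2π·3090 = 1.942e+04 rad/s.
Step 2 — Component impedances:
  R: Z = R = 1430 Ω
  C: Z = 1/(jωC) = -j/(ω·C) = 0 - j109.6 Ω
Step 3 — Series combination: Z_total = R + C = 1430 - j109.6 Ω = 1434∠-4.4° Ω.
Step 4 — Source phasor: V = 44.3∠-5.8° V = 44.07 - j4.477 V.
Step 5 — Ohm's law: I = V / Z_total = (44.07 - j4.477) / (1430 - j109.6) = 0.03088 - j0.0007642 A.
Step 6 — Convert to polar: |I| = 0.03089 A, ∠I = -1.4°.

I = 0.03089∠-1.4° A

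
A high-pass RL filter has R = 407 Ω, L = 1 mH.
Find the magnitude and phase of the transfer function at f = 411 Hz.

Step 1 — Angular frequency: ω = 2π·411 = 2582 rad/s.
Step 2 — Transfer function: H(jω) = jωL/(R + jωL).
Step 3 — Numerator jωL = j·2.582; denominator R + jωL = 407 + j2.582.
Step 4 — H = 4.026e-05 + j0.006345.
Step 5 — Magnitude: |H| = 0.006345 (-44.0 dB); phase: φ = 89.6°.

|H| = 0.006345 (-44.0 dB), φ = 89.6°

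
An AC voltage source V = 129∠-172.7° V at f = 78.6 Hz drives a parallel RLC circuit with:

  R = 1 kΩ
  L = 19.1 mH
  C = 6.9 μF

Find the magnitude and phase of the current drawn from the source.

Step 1 — Angular frequency: ω = 2π·f = 2π·78.6 = 493.9 rad/s.
Step 2 — Component impedances:
  R: Z = R = 1000 Ω
  L: Z = jωL = j·493.9·0.0191 = 0 + j9.433 Ω
  C: Z = 1/(jωC) = -j/(ω·C) = 0 - j293.5 Ω
Step 3 — Parallel combination: 1/Z_total = 1/R + 1/L + 1/C; Z_total = 0.09497 + j9.745 Ω = 9.745∠89.4° Ω.
Step 4 — Source phasor: V = 129∠-172.7° V = -128 - j16.39 V.
Step 5 — Ohm's law: I = V / Z_total = (-128 - j16.39) / (0.09497 + j9.745) = -1.81 + j13.11 A.
Step 6 — Convert to polar: |I| = 13.24 A, ∠I = 97.9°.

I = 13.24∠97.9° A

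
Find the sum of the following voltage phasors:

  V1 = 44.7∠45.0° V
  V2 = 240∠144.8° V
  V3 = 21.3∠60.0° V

Step 1 — Convert each phasor to rectangular form:
  V1 = 44.7·(cos(45.0°) + j·sin(45.0°)) = 31.61 + j31.61 V
  V2 = 240·(cos(144.8°) + j·sin(144.8°)) = -196.1 + j138.3 V
  V3 = 21.3·(cos(60.0°) + j·sin(60.0°)) = 10.65 + j18.45 V
Step 2 — Sum components: V_total = -153.9 + j188.4 V.
Step 3 — Convert to polar: |V_total| = 243.2 V, ∠V_total = 129.2°.

V_total = 243.2∠129.2° V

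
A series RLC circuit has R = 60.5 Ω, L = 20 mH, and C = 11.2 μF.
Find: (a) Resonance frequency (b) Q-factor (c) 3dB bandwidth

Step 1 — Resonance condition Im(Z)=0 gives ω₀ = 1/√(LC).
Step 2 — ω₀ = 1/√(0.02·1.12e-05) = 2113 rad/s.
Step 3 — f₀ = ω₀/(2π) = 336.3 Hz.
Step 4 — Series Q: Q = ω₀L/R = 2113·0.02/60.5 = 0.6985.
Step 5 — 3dB bandwidth: Δω = ω₀/Q = 3025 rad/s; BW = Δω/(2π) = 481.4 Hz.

(a) f₀ = 336.3 Hz  (b) Q = 0.6985  (c) BW = 481.4 Hz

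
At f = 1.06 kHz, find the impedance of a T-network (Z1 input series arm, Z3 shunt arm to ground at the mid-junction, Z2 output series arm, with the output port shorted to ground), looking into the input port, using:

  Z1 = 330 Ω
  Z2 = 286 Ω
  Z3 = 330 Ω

Step 1 — Angular frequency: ω = 2π·f = 2π·1060 = 6660 rad/s.
Step 2 — Component impedances:
  Z1: Z = R = 330 Ω
  Z2: Z = R = 286 Ω
  Z3: Z = R = 330 Ω
Step 3 — With the output port shorted to ground, the output series arm Z2 runs from the junction to ground; the shunt arm Z3 also runs from the junction to ground. They appear in parallel: Z3 || Z2 = 153.2 Ω.
Step 4 — Series with input arm Z1: Z_in = Z1 + (Z3 || Z2) = 483.2 Ω = 483.2∠0.0° Ω.

Z = 483.2 Ω = 483.2∠0.0° Ω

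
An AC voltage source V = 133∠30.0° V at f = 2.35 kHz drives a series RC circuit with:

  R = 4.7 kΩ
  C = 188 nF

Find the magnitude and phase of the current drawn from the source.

Step 1 — Angular frequency: ω = 2π·f = 2π·2350 = 1.477e+04 rad/s.
Step 2 — Component impedances:
  R: Z = R = 4700 Ω
  C: Z = 1/(jωC) = -j/(ω·C) = 0 - j360.2 Ω
Step 3 — Series combination: Z_total = R + C = 4700 - j360.2 Ω = 4714∠-4.4° Ω.
Step 4 — Source phasor: V = 133∠30.0° V = 115.2 + j66.5 V.
Step 5 — Ohm's law: I = V / Z_total = (115.2 + j66.5) / (4700 - j360.2) = 0.02329 + j0.01593 A.
Step 6 — Convert to polar: |I| = 0.02822 A, ∠I = 34.4°.

I = 0.02822∠34.4° A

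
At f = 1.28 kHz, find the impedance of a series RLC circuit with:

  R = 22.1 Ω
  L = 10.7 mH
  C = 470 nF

Step 1 — Angular frequency: ω = 2π·f = 2π·1280 = 8042 rad/s.
Step 2 — Component impedances:
  R: Z = R = 22.1 Ω
  L: Z = jωL = j·8042·0.0107 = 0 + j86.05 Ω
  C: Z = 1/(jωC) = -j/(ω·C) = 0 - j264.6 Ω
Step 3 — Series combination: Z_total = R + L + C = 22.1 - j178.5 Ω = 179.9∠-82.9° Ω.

Z = 22.1 - j178.5 Ω = 179.9∠-82.9° Ω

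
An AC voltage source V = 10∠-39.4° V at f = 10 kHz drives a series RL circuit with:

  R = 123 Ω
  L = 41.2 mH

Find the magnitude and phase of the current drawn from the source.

Step 1 — Angular frequency: ω = 2π·f = 2π·1e+04 = 6.283e+04 rad/s.
Step 2 — Component impedances:
  R: Z = R = 123 Ω
  L: Z = jωL = j·6.283e+04·0.0412 = 0 + j2589 Ω
Step 3 — Series combination: Z_total = R + L = 123 + j2589 Ω = 2592∠87.3° Ω.
Step 4 — Source phasor: V = 10∠-39.4° V = 7.727 - j6.347 V.
Step 5 — Ohm's law: I = V / Z_total = (7.727 - j6.347) / (123 + j2589) = -0.002305 - j0.003095 A.
Step 6 — Convert to polar: |I| = 0.003859 A, ∠I = -126.7°.

I = 0.003859∠-126.7° A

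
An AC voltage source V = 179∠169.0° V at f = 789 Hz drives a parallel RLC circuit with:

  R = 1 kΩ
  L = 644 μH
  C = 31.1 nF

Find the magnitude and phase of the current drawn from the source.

Step 1 — Angular frequency: ω = 2π·f = 2π·789 = 4957 rad/s.
Step 2 — Component impedances:
  R: Z = R = 1000 Ω
  L: Z = jωL = j·4957·0.000644 = 0 + j3.193 Ω
  C: Z = 1/(jωC) = -j/(ω·C) = 0 - j6486 Ω
Step 3 — Parallel combination: 1/Z_total = 1/R + 1/L + 1/C; Z_total = 0.0102 + j3.194 Ω = 3.194∠89.8° Ω.
Step 4 — Source phasor: V = 179∠169.0° V = -175.7 + j34.15 V.
Step 5 — Ohm's law: I = V / Z_total = (-175.7 + j34.15) / (0.0102 + j3.194) = 10.52 + j55.04 A.
Step 6 — Convert to polar: |I| = 56.04 A, ∠I = 79.2°.

I = 56.04∠79.2° A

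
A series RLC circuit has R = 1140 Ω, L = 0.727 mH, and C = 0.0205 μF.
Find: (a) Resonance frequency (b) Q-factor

Step 1 — Resonance condition Im(Z)=0 gives ω₀ = 1/√(LC).
Step 2 — ω₀ = 1/√(0.000727·2.05e-08) = 2.59e+05 rad/s.
Step 3 — f₀ = ω₀/(2π) = 4.123e+04 Hz.
Step 4 — Series Q: Q = ω₀L/R = 2.59e+05·0.000727/1140 = 0.1652.

(a) f₀ = 4.123e+04 Hz  (b) Q = 0.1652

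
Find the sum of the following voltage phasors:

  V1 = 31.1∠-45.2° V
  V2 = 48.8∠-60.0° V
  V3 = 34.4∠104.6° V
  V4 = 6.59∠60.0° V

Step 1 — Convert each phasor to rectangular form:
  V1 = 31.1·(cos(-45.2°) + j·sin(-45.2°)) = 21.91 - j22.07 V
  V2 = 48.8·(cos(-60.0°) + j·sin(-60.0°)) = 24.4 - j42.26 V
  V3 = 34.4·(cos(104.6°) + j·sin(104.6°)) = -8.671 + j33.29 V
  V4 = 6.59·(cos(60.0°) + j·sin(60.0°)) = 3.295 + j5.707 V
Step 2 — Sum components: V_total = 40.94 - j25.33 V.
Step 3 — Convert to polar: |V_total| = 48.14 V, ∠V_total = -31.8°.

V_total = 48.14∠-31.8° V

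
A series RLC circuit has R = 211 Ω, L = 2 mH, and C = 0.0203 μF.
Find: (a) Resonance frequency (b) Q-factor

Step 1 — Resonance condition Im(Z)=0 gives ω₀ = 1/√(LC).
Step 2 — ω₀ = 1/√(0.002·2.03e-08) = 1.569e+05 rad/s.
Step 3 — f₀ = ω₀/(2π) = 2.498e+04 Hz.
Step 4 — Series Q: Q = ω₀L/R = 1.569e+05·0.002/211 = 1.488.

(a) f₀ = 2.498e+04 Hz  (b) Q = 1.488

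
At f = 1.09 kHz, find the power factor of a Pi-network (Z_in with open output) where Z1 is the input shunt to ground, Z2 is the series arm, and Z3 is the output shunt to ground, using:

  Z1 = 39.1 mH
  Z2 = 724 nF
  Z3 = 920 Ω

Step 1 — Angular frequency: ω = 2π·f = 2π·1090 = 6849 rad/s.
Step 2 — Component impedances:
  Z1: Z = jωL = j·6849·0.0391 = 0 + j267.8 Ω
  Z2: Z = 1/(jωC) = -j/(ω·C) = 0 - j201.7 Ω
  Z3: Z = R = 920 Ω
Step 3 — With open output, the series arm Z2 and the output shunt Z3 appear in series to ground: Z2 + Z3 = 920 - j201.7 Ω.
Step 4 — Parallel with input shunt Z1: Z_in = Z1 || (Z2 + Z3) = 77.54 + j262.2 Ω = 273.4∠73.5° Ω.
Step 5 — Power factor: PF = cos(φ) = Re(Z)/|Z| = 77.54/273.4 = 0.2836.
Step 6 — Type: Im(Z) = 262.2 ⇒ lagging (phase φ = 73.5°).

PF = 0.2836 (lagging, φ = 73.5°)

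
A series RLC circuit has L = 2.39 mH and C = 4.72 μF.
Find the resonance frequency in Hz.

Step 1 — Resonance condition Im(Z)=0 gives ω₀ = 1/√(LC).
Step 2 — ω₀ = 1/√(0.00239·4.72e-06) = 9415 rad/s.
Step 3 — f₀ = ω₀/(2π) = 1498 Hz.

f₀ = 1498 Hz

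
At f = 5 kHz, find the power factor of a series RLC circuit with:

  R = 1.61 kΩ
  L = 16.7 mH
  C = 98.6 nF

Step 1 — Angular frequency: ω = 2π·f = 2π·5000 = 3.142e+04 rad/s.
Step 2 — Component impedances:
  R: Z = R = 1610 Ω
  L: Z = jωL = j·3.142e+04·0.0167 = 0 + j524.6 Ω
  C: Z = 1/(jωC) = -j/(ω·C) = 0 - j322.8 Ω
Step 3 — Series combination: Z_total = R + L + C = 1610 + j201.8 Ω = 1623∠7.1° Ω.
Step 4 — Power factor: PF = cos(φ) = Re(Z)/|Z| = 1610/1622.6 = 0.9922.
Step 5 — Type: Im(Z) = 201.8 ⇒ lagging (phase φ = 7.1°).

PF = 0.9922 (lagging, φ = 7.1°)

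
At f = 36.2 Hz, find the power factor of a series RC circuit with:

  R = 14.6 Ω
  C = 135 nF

Step 1 — Angular frequency: ω = 2π·f = 2π·36.2 = 227.5 rad/s.
Step 2 — Component impedances:
  R: Z = R = 14.6 Ω
  C: Z = 1/(jωC) = -j/(ω·C) = 0 - j3.257e+04 Ω
Step 3 — Series combination: Z_total = R + C = 14.6 - j3.257e+04 Ω = 3.257e+04∠-90.0° Ω.
Step 4 — Power factor: PF = cos(φ) = Re(Z)/|Z| = 14.6/3.257e+04 = 0.0004483.
Step 5 — Type: Im(Z) = -3.257e+04 ⇒ leading (phase φ = -90.0°).

PF = 0.0004483 (leading, φ = -90.0°)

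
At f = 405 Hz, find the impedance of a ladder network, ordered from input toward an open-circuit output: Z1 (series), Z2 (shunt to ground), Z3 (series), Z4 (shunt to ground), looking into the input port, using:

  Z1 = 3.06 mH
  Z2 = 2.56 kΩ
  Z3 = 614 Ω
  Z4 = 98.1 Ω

Step 1 — Angular frequency: ω = 2π·f = 2π·405 = 2545 rad/s.
Step 2 — Component impedances:
  Z1: Z = jωL = j·2545·0.00306 = 0 + j7.787 Ω
  Z2: Z = R = 2560 Ω
  Z3: Z = R = 614 Ω
  Z4: Z = R = 98.1 Ω
Step 3 — Ladder network (open output): work backward from the far end, alternating series and parallel combinations. Z_in = 557.1 + j7.787 Ω = 557.2∠0.8° Ω.

Z = 557.1 + j7.787 Ω = 557.2∠0.8° Ω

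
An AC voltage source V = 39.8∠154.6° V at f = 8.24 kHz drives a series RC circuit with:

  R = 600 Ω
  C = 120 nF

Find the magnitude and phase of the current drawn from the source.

Step 1 — Angular frequency: ω = 2π·f = 2π·8240 = 5.177e+04 rad/s.
Step 2 — Component impedances:
  R: Z = R = 600 Ω
  C: Z = 1/(jωC) = -j/(ω·C) = 0 - j161 Ω
Step 3 — Series combination: Z_total = R + C = 600 - j161 Ω = 621.2∠-15.0° Ω.
Step 4 — Source phasor: V = 39.8∠154.6° V = -35.95 + j17.07 V.
Step 5 — Ohm's law: I = V / Z_total = (-35.95 + j17.07) / (600 - j161) = -0.06302 + j0.01155 A.
Step 6 — Convert to polar: |I| = 0.06407 A, ∠I = 169.6°.

I = 0.06407∠169.6° A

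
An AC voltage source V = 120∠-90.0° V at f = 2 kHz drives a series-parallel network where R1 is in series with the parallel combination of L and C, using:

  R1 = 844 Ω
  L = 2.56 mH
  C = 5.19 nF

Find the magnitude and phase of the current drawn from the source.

Step 1 — Angular frequency: ω = 2π·f = 2π·2000 = 1.257e+04 rad/s.
Step 2 — Component impedances:
  R1: Z = R = 844 Ω
  L: Z = jωL = j·1.257e+04·0.00256 = 0 + j32.17 Ω
  C: Z = 1/(jωC) = -j/(ω·C) = 0 - j1.533e+04 Ω
Step 3 — Parallel branch: L || C = 1/(1/L + 1/C) = 0 + j32.24 Ω.
Step 4 — Series with R1: Z_total = R1 + (L || C) = 844 + j32.24 Ω = 844.6∠2.2° Ω.
Step 5 — Source phasor: V = 120∠-90.0° V = 0 - j120 V.
Step 6 — Ohm's law: I = V / Z_total = (0 - j120) / (844 + j32.24) = -0.005423 - j0.142 A.
Step 7 — Convert to polar: |I| = 0.1421 A, ∠I = -92.2°.

I = 0.1421∠-92.2° A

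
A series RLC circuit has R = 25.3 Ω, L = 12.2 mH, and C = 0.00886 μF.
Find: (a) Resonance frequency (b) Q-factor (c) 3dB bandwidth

Step 1 — Resonance: ω₀ = 1/√(LC) = 1/√(0.0122·8.86e-09) = 9.618e+04 rad/s.
Step 2 — f₀ = ω₀/(2π) = 1.531e+04 Hz.
Step 3 — Series Q: Q = ω₀L/R = 9.618e+04·0.0122/25.3 = 46.38.
Step 4 — Bandwidth: Δω = ω₀/Q = 2074 rad/s; BW = Δω/(2π) = 330.1 Hz.

(a) f₀ = 1.531e+04 Hz  (b) Q = 46.38  (c) BW = 330.1 Hz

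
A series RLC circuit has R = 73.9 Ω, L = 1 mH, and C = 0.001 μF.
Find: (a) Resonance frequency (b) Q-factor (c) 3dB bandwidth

Step 1 — Resonance condition Im(Z)=0 gives ω₀ = 1/√(LC).
Step 2 — ω₀ = 1/√(0.001·1e-09) = 1e+06 rad/s.
Step 3 — f₀ = ω₀/(2π) = 1.592e+05 Hz.
Step 4 — Series Q: Q = ω₀L/R = 1e+06·0.001/73.9 = 13.53.
Step 5 — 3dB bandwidth: Δω = ω₀/Q = 7.39e+04 rad/s; BW = Δω/(2π) = 1.176e+04 Hz.

(a) f₀ = 1.592e+05 Hz  (b) Q = 13.53  (c) BW = 1.176e+04 Hz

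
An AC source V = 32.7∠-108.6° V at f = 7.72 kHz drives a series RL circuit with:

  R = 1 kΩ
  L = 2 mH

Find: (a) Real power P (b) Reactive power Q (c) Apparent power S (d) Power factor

Step 1 — Angular frequency: ω = 2π·f = 2π·7720 = 4.851e+04 rad/s.
Step 2 — Component impedances:
  R: Z = R = 1000 Ω
  L: Z = jωL = j·4.851e+04·0.002 = 0 + j97.01 Ω
Step 3 — Series combination: Z_total = R + L = 1000 + j97.01 Ω = 1005∠5.5° Ω.
Step 4 — Source phasor: V = 32.7∠-108.6° V = -10.43 - j30.99 V.
Step 5 — Current: I = V / Z = -0.01331 - j0.0297 A = 0.03255∠-114.1° A.
Step 6 — Complex power: S = V·I* = 1.059 + j0.1028 VA.
Step 7 — Real power: P = Re(S) = 1.059 W.
Step 8 — Reactive power: Q = Im(S) = 0.1028 VAR.
Step 9 — Apparent power: |S| = 1.064 VA.
Step 10 — Power factor: PF = P/|S| = 0.9953 (lagging).

(a) P = 1.059 W  (b) Q = 0.1028 VAR  (c) S = 1.064 VA  (d) PF = 0.9953 (lagging)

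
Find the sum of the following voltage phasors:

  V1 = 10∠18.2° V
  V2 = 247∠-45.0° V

Step 1 — Convert each phasor to rectangular form:
  V1 = 10·(cos(18.2°) + j·sin(18.2°)) = 9.5 + j3.123 V
  V2 = 247·(cos(-45.0°) + j·sin(-45.0°)) = 174.7 - j174.7 V
Step 2 — Sum components: V_total = 184.2 - j171.5 V.
Step 3 — Convert to polar: |V_total| = 251.7 V, ∠V_total = -43.0°.

V_total = 251.7∠-43.0° V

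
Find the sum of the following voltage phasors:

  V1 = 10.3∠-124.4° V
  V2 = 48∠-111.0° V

Step 1 — Convert each phasor to rectangular form:
  V1 = 10.3·(cos(-124.4°) + j·sin(-124.4°)) = -5.819 - j8.499 V
  V2 = 48·(cos(-111.0°) + j·sin(-111.0°)) = -17.2 - j44.81 V
Step 2 — Sum components: V_total = -23.02 - j53.31 V.
Step 3 — Convert to polar: |V_total| = 58.07 V, ∠V_total = -113.4°.

V_total = 58.07∠-113.4° V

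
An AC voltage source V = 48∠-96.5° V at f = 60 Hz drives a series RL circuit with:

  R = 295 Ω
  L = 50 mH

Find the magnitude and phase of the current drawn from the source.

Step 1 — Angular frequency: ω = 2π·f = 2π·60 = 377 rad/s.
Step 2 — Component impedances:
  R: Z = R = 295 Ω
  L: Z = jωL = j·377·0.05 = 0 + j18.85 Ω
Step 3 — Series combination: Z_total = R + L = 295 + j18.85 Ω = 295.6∠3.7° Ω.
Step 4 — Source phasor: V = 48∠-96.5° V = -5.434 - j47.69 V.
Step 5 — Ohm's law: I = V / Z_total = (-5.434 - j47.69) / (295 + j18.85) = -0.02863 - j0.1598 A.
Step 6 — Convert to polar: |I| = 0.1624 A, ∠I = -100.2°.

I = 0.1624∠-100.2° A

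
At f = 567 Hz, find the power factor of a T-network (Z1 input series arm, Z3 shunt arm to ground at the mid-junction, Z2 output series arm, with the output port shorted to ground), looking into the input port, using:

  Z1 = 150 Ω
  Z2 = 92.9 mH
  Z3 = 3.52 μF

Step 1 — Angular frequency: ω = 2π·f = 2π·567 = 3563 rad/s.
Step 2 — Component impedances:
  Z1: Z = R = 150 Ω
  Z2: Z = jωL = j·3563·0.0929 = 0 + j331 Ω
  Z3: Z = 1/(jωC) = -j/(ω·C) = 0 - j79.74 Ω
Step 3 — With the output port shorted to ground, the output series arm Z2 runs from the junction to ground; the shunt arm Z3 also runs from the junction to ground. They appear in parallel: Z3 || Z2 = 0 - j105.1 Ω.
Step 4 — Series with input arm Z1: Z_in = Z1 + (Z3 || Z2) = 150 - j105.1 Ω = 183.1∠-35.0° Ω.
Step 5 — Power factor: PF = cos(φ) = Re(Z)/|Z| = 150/183.13 = 0.8191.
Step 6 — Type: Im(Z) = -105.1 ⇒ leading (phase φ = -35.0°).

PF = 0.8191 (leading, φ = -35.0°)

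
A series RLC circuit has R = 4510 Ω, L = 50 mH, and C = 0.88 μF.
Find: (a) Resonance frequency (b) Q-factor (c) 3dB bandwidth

Step 1 — Resonance: ω₀ = 1/√(LC) = 1/√(0.05·8.8e-07) = 4767 rad/s.
Step 2 — f₀ = ω₀/(2π) = 758.7 Hz.
Step 3 — Series Q: Q = ω₀L/R = 4767·0.05/4510 = 0.05285.
Step 4 — Bandwidth: Δω = ω₀/Q = 9.02e+04 rad/s; BW = Δω/(2π) = 1.436e+04 Hz.

(a) f₀ = 758.7 Hz  (b) Q = 0.05285  (c) BW = 1.436e+04 Hz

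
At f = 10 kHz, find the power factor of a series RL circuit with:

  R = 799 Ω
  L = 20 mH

Step 1 — Angular frequency: ω = 2π·f = 2π·1e+04 = 6.283e+04 rad/s.
Step 2 — Component impedances:
  R: Z = R = 799 Ω
  L: Z = jωL = j·6.283e+04·0.02 = 0 + j1257 Ω
Step 3 — Series combination: Z_total = R + L = 799 + j1257 Ω = 1489∠57.6° Ω.
Step 4 — Power factor: PF = cos(φ) = Re(Z)/|Z| = 799/1489 = 0.5366.
Step 5 — Type: Im(Z) = 1257 ⇒ lagging (phase φ = 57.6°).

PF = 0.5366 (lagging, φ = 57.6°)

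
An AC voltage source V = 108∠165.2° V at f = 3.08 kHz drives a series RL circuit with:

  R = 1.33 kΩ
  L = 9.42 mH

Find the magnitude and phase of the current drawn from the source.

Step 1 — Angular frequency: ω = 2π·f = 2π·3080 = 1.935e+04 rad/s.
Step 2 — Component impedances:
  R: Z = R = 1330 Ω
  L: Z = jωL = j·1.935e+04·0.00942 = 0 + j182.3 Ω
Step 3 — Series combination: Z_total = R + L = 1330 + j182.3 Ω = 1342∠7.8° Ω.
Step 4 — Source phasor: V = 108∠165.2° V = -104.4 + j27.59 V.
Step 5 — Ohm's law: I = V / Z_total = (-104.4 + j27.59) / (1330 + j182.3) = -0.07427 + j0.03092 A.
Step 6 — Convert to polar: |I| = 0.08045 A, ∠I = 157.4°.

I = 0.08045∠157.4° A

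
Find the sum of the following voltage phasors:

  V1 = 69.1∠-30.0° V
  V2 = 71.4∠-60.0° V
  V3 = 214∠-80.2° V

Step 1 — Convert each phasor to rectangular form:
  V1 = 69.1·(cos(-30.0°) + j·sin(-30.0°)) = 59.84 - j34.55 V
  V2 = 71.4·(cos(-60.0°) + j·sin(-60.0°)) = 35.7 - j61.83 V
  V3 = 214·(cos(-80.2°) + j·sin(-80.2°)) = 36.42 - j210.9 V
Step 2 — Sum components: V_total = 132 - j307.3 V.
Step 3 — Convert to polar: |V_total| = 334.4 V, ∠V_total = -66.8°.

V_total = 334.4∠-66.8° V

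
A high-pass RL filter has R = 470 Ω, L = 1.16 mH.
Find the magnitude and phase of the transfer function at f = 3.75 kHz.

Step 1 — Angular frequency: ω = 2π·3750 = 2.356e+04 rad/s.
Step 2 — Transfer function: H(jω) = jωL/(R + jωL).
Step 3 — Numerator jωL = j·27.33; denominator R + jωL = 470 + j27.33.
Step 4 — H = 0.00337 + j0.05796.
Step 5 — Magnitude: |H| = 0.05805 (-24.7 dB); phase: φ = 86.7°.

|H| = 0.05805 (-24.7 dB), φ = 86.7°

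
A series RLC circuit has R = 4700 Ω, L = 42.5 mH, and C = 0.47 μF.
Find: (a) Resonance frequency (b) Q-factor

Step 1 — Resonance condition Im(Z)=0 gives ω₀ = 1/√(LC).
Step 2 — ω₀ = 1/√(0.0425·4.7e-07) = 7075 rad/s.
Step 3 — f₀ = ω₀/(2π) = 1126 Hz.
Step 4 — Series Q: Q = ω₀L/R = 7075·0.0425/4700 = 0.06398.

(a) f₀ = 1126 Hz  (b) Q = 0.06398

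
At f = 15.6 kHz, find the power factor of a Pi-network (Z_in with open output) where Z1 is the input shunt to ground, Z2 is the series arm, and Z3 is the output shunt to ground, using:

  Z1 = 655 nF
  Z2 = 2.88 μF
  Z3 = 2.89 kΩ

Step 1 — Angular frequency: ω = 2π·f = 2π·1.56e+04 = 9.802e+04 rad/s.
Step 2 — Component impedances:
  Z1: Z = 1/(jωC) = -j/(ω·C) = 0 - j15.58 Ω
  Z2: Z = 1/(jωC) = -j/(ω·C) = 0 - j3.542 Ω
  Z3: Z = R = 2890 Ω
Step 3 — With open output, the series arm Z2 and the output shunt Z3 appear in series to ground: Z2 + Z3 = 2890 - j3.542 Ω.
Step 4 — Parallel with input shunt Z1: Z_in = Z1 || (Z2 + Z3) = 0.08394 - j15.58 Ω = 15.58∠-89.7° Ω.
Step 5 — Power factor: PF = cos(φ) = Re(Z)/|Z| = 0.083944/15.576 = 0.005389.
Step 6 — Type: Im(Z) = -15.58 ⇒ leading (phase φ = -89.7°).

PF = 0.005389 (leading, φ = -89.7°)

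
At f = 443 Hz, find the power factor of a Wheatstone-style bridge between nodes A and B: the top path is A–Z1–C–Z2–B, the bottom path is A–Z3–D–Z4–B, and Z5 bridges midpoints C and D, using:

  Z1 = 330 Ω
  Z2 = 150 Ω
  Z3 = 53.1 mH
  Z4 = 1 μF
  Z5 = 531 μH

Step 1 — Angular frequency: ω = 2π·f = 2π·443 = 2783 rad/s.
Step 2 — Component impedances:
  Z1: Z = R = 330 Ω
  Z2: Z = R = 150 Ω
  Z3: Z = jωL = j·2783·0.0531 = 0 + j147.8 Ω
  Z4: Z = 1/(jωC) = -j/(ω·C) = 0 - j359.3 Ω
  Z5: Z = jωL = j·2783·0.000531 = 0 + j1.478 Ω
Step 3 — Bridge requires nodal analysis (the Z5 bridge couples midpoints C and D, so the two paths cannot be reduced to a simple series/parallel combination). Setting node B to ground and injecting 1 A at node A, the 3-node admittance system at A, C, D solves to V_A = Z_AB = 184.3 + j69.68 Ω = 197.1∠20.7° Ω.
Step 4 — Power factor: PF = cos(φ) = Re(Z)/|Z| = 184.347/197.075 = 0.9354.
Step 5 — Type: Im(Z) = 69.68 ⇒ lagging (phase φ = 20.7°).

PF = 0.9354 (lagging, φ = 20.7°)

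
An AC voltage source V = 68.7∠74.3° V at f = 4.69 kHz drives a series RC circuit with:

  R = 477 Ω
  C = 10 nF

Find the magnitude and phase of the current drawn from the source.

Step 1 — Angular frequency: ω = 2π·f = 2π·4690 = 2.947e+04 rad/s.
Step 2 — Component impedances:
  R: Z = R = 477 Ω
  C: Z = 1/(jωC) = -j/(ω·C) = 0 - j3393 Ω
Step 3 — Series combination: Z_total = R + C = 477 - j3393 Ω = 3427∠-82.0° Ω.
Step 4 — Source phasor: V = 68.7∠74.3° V = 18.59 + j66.14 V.
Step 5 — Ohm's law: I = V / Z_total = (18.59 + j66.14) / (477 - j3393) = -0.01836 + j0.008058 A.
Step 6 — Convert to polar: |I| = 0.02005 A, ∠I = 156.3°.

I = 0.02005∠156.3° A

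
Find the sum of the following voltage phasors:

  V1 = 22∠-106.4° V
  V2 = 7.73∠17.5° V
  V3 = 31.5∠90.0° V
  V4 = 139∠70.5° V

Step 1 — Convert each phasor to rectangular form:
  V1 = 22·(cos(-106.4°) + j·sin(-106.4°)) = -6.212 - j21.1 V
  V2 = 7.73·(cos(17.5°) + j·sin(17.5°)) = 7.372 + j2.324 V
  V3 = 31.5·(cos(90.0°) + j·sin(90.0°)) = 0 + j31.5 V
  V4 = 139·(cos(70.5°) + j·sin(70.5°)) = 46.4 + j131 V
Step 2 — Sum components: V_total = 47.56 + j143.7 V.
Step 3 — Convert to polar: |V_total| = 151.4 V, ∠V_total = 71.7°.

V_total = 151.4∠71.7° V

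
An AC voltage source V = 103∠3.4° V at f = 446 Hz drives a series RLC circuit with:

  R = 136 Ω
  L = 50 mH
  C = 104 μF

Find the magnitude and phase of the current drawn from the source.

Step 1 — Angular frequency: ω = 2π·f = 2π·446 = 2802 rad/s.
Step 2 — Component impedances:
  R: Z = R = 136 Ω
  L: Z = jωL = j·2802·0.05 = 0 + j140.1 Ω
  C: Z = 1/(jωC) = -j/(ω·C) = 0 - j3.431 Ω
Step 3 — Series combination: Z_total = R + L + C = 136 + j136.7 Ω = 192.8∠45.1° Ω.
Step 4 — Source phasor: V = 103∠3.4° V = 102.8 + j6.109 V.
Step 5 — Ohm's law: I = V / Z_total = (102.8 + j6.109) / (136 + j136.7) = 0.3986 - j0.3557 A.
Step 6 — Convert to polar: |I| = 0.5342 A, ∠I = -41.7°.

I = 0.5342∠-41.7° A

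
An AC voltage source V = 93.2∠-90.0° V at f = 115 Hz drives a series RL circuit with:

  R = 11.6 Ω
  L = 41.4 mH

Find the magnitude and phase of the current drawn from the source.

Step 1 — Angular frequency: ω = 2π·f = 2π·115 = 722.6 rad/s.
Step 2 — Component impedances:
  R: Z = R = 11.6 Ω
  L: Z = jωL = j·722.6·0.0414 = 0 + j29.91 Ω
Step 3 — Series combination: Z_total = R + L = 11.6 + j29.91 Ω = 32.08∠68.8° Ω.
Step 4 — Source phasor: V = 93.2∠-90.0° V = 0 - j93.2 V.
Step 5 — Ohm's law: I = V / Z_total = (0 - j93.2) / (11.6 + j29.91) = -2.708 - j1.05 A.
Step 6 — Convert to polar: |I| = 2.905 A, ∠I = -158.8°.

I = 2.905∠-158.8° A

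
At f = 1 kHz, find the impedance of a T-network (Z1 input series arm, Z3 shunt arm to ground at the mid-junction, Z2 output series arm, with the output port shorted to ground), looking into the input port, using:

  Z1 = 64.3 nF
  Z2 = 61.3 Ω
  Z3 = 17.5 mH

Step 1 — Angular frequency: ω = 2π·f = 2π·1000 = 6283 rad/s.
Step 2 — Component impedances:
  Z1: Z = 1/(jωC) = -j/(ω·C) = 0 - j2475 Ω
  Z2: Z = R = 61.3 Ω
  Z3: Z = jωL = j·6283·0.0175 = 0 + j110 Ω
Step 3 — With the output port shorted to ground, the output series arm Z2 runs from the junction to ground; the shunt arm Z3 also runs from the junction to ground. They appear in parallel: Z3 || Z2 = 46.77 + j26.07 Ω.
Step 4 — Series with input arm Z1: Z_in = Z1 + (Z3 || Z2) = 46.77 - j2449 Ω = 2450∠-88.9° Ω.

Z = 46.77 - j2449 Ω = 2450∠-88.9° Ω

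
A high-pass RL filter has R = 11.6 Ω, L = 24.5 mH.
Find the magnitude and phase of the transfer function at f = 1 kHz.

Step 1 — Angular frequency: ω = 2π·1000 = 6283 rad/s.
Step 2 — Transfer function: H(jω) = jωL/(R + jωL).
Step 3 — Numerator jωL = j·153.9; denominator R + jωL = 11.6 + j153.9.
Step 4 — H = 0.9944 + j0.07493.
Step 5 — Magnitude: |H| = 0.9972 (-0.0 dB); phase: φ = 4.3°.

|H| = 0.9972 (-0.0 dB), φ = 4.3°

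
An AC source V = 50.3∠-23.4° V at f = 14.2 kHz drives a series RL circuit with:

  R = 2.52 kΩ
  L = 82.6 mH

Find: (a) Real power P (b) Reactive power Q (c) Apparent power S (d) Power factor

Step 1 — Angular frequency: ω = 2π·f = 2π·1.42e+04 = 8.922e+04 rad/s.
Step 2 — Component impedances:
  R: Z = R = 2520 Ω
  L: Z = jωL = j·8.922e+04·0.0826 = 0 + j7370 Ω
Step 3 — Series combination: Z_total = R + L = 2520 + j7370 Ω = 7789∠71.1° Ω.
Step 4 — Source phasor: V = 50.3∠-23.4° V = 46.16 - j19.98 V.
Step 5 — Current: I = V / Z = -0.0005092 - j0.006438 A = 0.006458∠-94.5° A.
Step 6 — Complex power: S = V·I* = 0.1051 + j0.3074 VA.
Step 7 — Real power: P = Re(S) = 0.1051 W.
Step 8 — Reactive power: Q = Im(S) = 0.3074 VAR.
Step 9 — Apparent power: |S| = 0.3248 VA.
Step 10 — Power factor: PF = P/|S| = 0.3235 (lagging).

(a) P = 0.1051 W  (b) Q = 0.3074 VAR  (c) S = 0.3248 VA  (d) PF = 0.3235 (lagging)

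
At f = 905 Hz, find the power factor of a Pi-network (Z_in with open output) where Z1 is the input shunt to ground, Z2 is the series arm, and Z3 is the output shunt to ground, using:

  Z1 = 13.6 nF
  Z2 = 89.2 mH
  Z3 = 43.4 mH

Step 1 — Angular frequency: ω = 2π·f = 2π·905 = 5686 rad/s.
Step 2 — Component impedances:
  Z1: Z = 1/(jωC) = -j/(ω·C) = 0 - j1.293e+04 Ω
  Z2: Z = jωL = j·5686·0.0892 = 0 + j507.2 Ω
  Z3: Z = jωL = j·5686·0.0434 = 0 + j246.8 Ω
Step 3 — With open output, the series arm Z2 and the output shunt Z3 appear in series to ground: Z2 + Z3 = 0 + j754 Ω.
Step 4 — Parallel with input shunt Z1: Z_in = Z1 || (Z2 + Z3) = 0 + j800.7 Ω = 800.7∠90.0° Ω.
Step 5 — Power factor: PF = cos(φ) = Re(Z)/|Z| = -0/800.7 = -0.
Step 6 — Type: Im(Z) = 800.7 ⇒ lagging (phase φ = 90.0°).

PF = -0 (lagging, φ = 90.0°)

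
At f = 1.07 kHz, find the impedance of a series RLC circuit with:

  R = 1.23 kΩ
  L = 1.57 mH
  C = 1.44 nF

Step 1 — Angular frequency: ω = 2π·f = 2π·1070 = 6723 rad/s.
Step 2 — Component impedances:
  R: Z = R = 1230 Ω
  L: Z = jωL = j·6723·0.00157 = 0 + j10.56 Ω
  C: Z = 1/(jωC) = -j/(ω·C) = 0 - j1.033e+05 Ω
Step 3 — Series combination: Z_total = R + L + C = 1230 - j1.033e+05 Ω = 1.033e+05∠-89.3° Ω.

Z = 1230 - j1.033e+05 Ω = 1.033e+05∠-89.3° Ω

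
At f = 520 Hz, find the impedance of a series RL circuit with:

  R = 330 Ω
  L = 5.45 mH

Step 1 — Angular frequency: ω = 2π·f = 2π·520 = 3267 rad/s.
Step 2 — Component impedances:
  R: Z = R = 330 Ω
  L: Z = jωL = j·3267·0.00545 = 0 + j17.81 Ω
Step 3 — Series combination: Z_total = R + L = 330 + j17.81 Ω = 330.5∠3.1° Ω.

Z = 330 + j17.81 Ω = 330.5∠3.1° Ω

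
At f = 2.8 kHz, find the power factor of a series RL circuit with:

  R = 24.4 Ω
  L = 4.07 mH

Step 1 — Angular frequency: ω = 2π·f = 2π·2800 = 1.759e+04 rad/s.
Step 2 — Component impedances:
  R: Z = R = 24.4 Ω
  L: Z = jωL = j·1.759e+04·0.00407 = 0 + j71.6 Ω
Step 3 — Series combination: Z_total = R + L = 24.4 + j71.6 Ω = 75.65∠71.2° Ω.
Step 4 — Power factor: PF = cos(φ) = Re(Z)/|Z| = 24.4/75.646 = 0.3226.
Step 5 — Type: Im(Z) = 71.6 ⇒ lagging (phase φ = 71.2°).

PF = 0.3226 (lagging, φ = 71.2°)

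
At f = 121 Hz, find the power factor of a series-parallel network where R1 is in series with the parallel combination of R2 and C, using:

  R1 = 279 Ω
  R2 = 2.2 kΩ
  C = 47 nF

Step 1 — Angular frequency: ω = 2π·f = 2π·121 = 760.3 rad/s.
Step 2 — Component impedances:
  R1: Z = R = 279 Ω
  R2: Z = R = 2200 Ω
  C: Z = 1/(jωC) = -j/(ω·C) = 0 - j2.799e+04 Ω
Step 3 — Parallel branch: R2 || C = 1/(1/R2 + 1/C) = 2186 - j171.9 Ω.
Step 4 — Series with R1: Z_total = R1 + (R2 || C) = 2465 - j171.9 Ω = 2471∠-4.0° Ω.
Step 5 — Power factor: PF = cos(φ) = Re(Z)/|Z| = 2465/2471 = 0.9976.
Step 6 — Type: Im(Z) = -171.9 ⇒ leading (phase φ = -4.0°).

PF = 0.9976 (leading, φ = -4.0°)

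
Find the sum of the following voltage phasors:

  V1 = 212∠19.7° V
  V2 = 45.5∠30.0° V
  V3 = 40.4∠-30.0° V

Step 1 — Convert each phasor to rectangular form:
  V1 = 212·(cos(19.7°) + j·sin(19.7°)) = 199.6 + j71.46 V
  V2 = 45.5·(cos(30.0°) + j·sin(30.0°)) = 39.4 + j22.75 V
  V3 = 40.4·(cos(-30.0°) + j·sin(-30.0°)) = 34.99 - j20.2 V
Step 2 — Sum components: V_total = 274 + j74.01 V.
Step 3 — Convert to polar: |V_total| = 283.8 V, ∠V_total = 15.1°.

V_total = 283.8∠15.1° V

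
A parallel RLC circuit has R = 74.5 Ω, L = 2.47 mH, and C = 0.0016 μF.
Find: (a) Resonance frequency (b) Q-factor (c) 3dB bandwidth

Step 1 — Resonance: ω₀ = 1/√(LC) = 1/√(0.00247·1.6e-09) = 5.03e+05 rad/s.
Step 2 — f₀ = ω₀/(2π) = 8.006e+04 Hz.
Step 3 — Parallel Q: Q = R/(ω₀L) = 74.5/(5.03e+05·0.00247) = 0.05996.
Step 4 — Bandwidth: Δω = ω₀/Q = 8.389e+06 rad/s; BW = Δω/(2π) = 1.335e+06 Hz.

(a) f₀ = 8.006e+04 Hz  (b) Q = 0.05996  (c) BW = 1.335e+06 Hz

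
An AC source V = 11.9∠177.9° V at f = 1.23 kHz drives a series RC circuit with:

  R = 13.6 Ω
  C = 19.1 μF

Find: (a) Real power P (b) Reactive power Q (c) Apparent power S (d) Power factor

Step 1 — Angular frequency: ω = 2π·f = 2π·1230 = 7728 rad/s.
Step 2 — Component impedances:
  R: Z = R = 13.6 Ω
  C: Z = 1/(jωC) = -j/(ω·C) = 0 - j6.775 Ω
Step 3 — Series combination: Z_total = R + C = 13.6 - j6.775 Ω = 15.19∠-26.5° Ω.
Step 4 — Source phasor: V = 11.9∠177.9° V = -11.89 + j0.4361 V.
Step 5 — Current: I = V / Z = -0.7134 - j0.3233 A = 0.7832∠-155.6° A.
Step 6 — Complex power: S = V·I* = 8.342 - j4.156 VA.
Step 7 — Real power: P = Re(S) = 8.342 W.
Step 8 — Reactive power: Q = Im(S) = -4.156 VAR.
Step 9 — Apparent power: |S| = 9.32 VA.
Step 10 — Power factor: PF = P/|S| = 0.8951 (leading).

(a) P = 8.342 W  (b) Q = -4.156 VAR  (c) S = 9.32 VA  (d) PF = 0.8951 (leading)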